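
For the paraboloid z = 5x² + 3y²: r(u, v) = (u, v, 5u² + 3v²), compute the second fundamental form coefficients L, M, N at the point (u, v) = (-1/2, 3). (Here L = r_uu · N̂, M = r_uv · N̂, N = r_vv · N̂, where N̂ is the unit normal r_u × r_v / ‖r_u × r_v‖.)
L = sqrt(14)/7;  M = 0;  N = 3*sqrt(14)/35

Compute the unit normal N̂(u, v) = (-10*u/sqrt(100*u^2 + 36*v^2 + 1), -6*v/sqrt(100*u^2 + 36*v^2 + 1), 1/sqrt(100*u^2 + 36*v^2 + 1)), and the second partials r_uu, r_uv, r_vv. Take dot products:
  L(u, v) = r_uu · N̂ = 10/sqrt(100*u^2 + 36*v^2 + 1),
  M(u, v) = r_uv · N̂ = 0,
  N(u, v) = r_vv · N̂ = 6/sqrt(100*u^2 + 36*v^2 + 1).
Evaluating at (u, v) = (-1/2, 3):
  L = sqrt(14)/7, M = 0, N = 3*sqrt(14)/35.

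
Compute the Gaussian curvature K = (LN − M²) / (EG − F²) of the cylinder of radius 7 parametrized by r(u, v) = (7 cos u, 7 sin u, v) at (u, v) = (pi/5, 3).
K = 0

Coefficients of the first fundamental form: E = 49, F = 0, G = 1.
Coefficients of the second fundamental form: L = -7, M = 0, N = 0.
Assemble K = (LN − M²)/(EG − F²) = 0. At (u, v) = (pi/5, 3): K = 0.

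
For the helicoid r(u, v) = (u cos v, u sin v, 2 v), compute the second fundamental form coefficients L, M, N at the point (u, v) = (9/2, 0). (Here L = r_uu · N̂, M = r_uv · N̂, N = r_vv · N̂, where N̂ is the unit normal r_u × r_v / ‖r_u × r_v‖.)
L = 0;  M = -4*sqrt(97)/97;  N = 0

Compute the unit normal N̂(u, v) = (2*sin(v)/sqrt(u^2 + 4), -2*cos(v)/sqrt(u^2 + 4), u/sqrt(u^2 + 4)), and the second partials r_uu, r_uv, r_vv. Take dot products:
  L(u, v) = r_uu · N̂ = 0,
  M(u, v) = r_uv · N̂ = -2/sqrt(u^2 + 4),
  N(u, v) = r_vv · N̂ = 0.
Evaluating at (u, v) = (9/2, 0):
  L = 0, M = -4*sqrt(97)/97, N = 0.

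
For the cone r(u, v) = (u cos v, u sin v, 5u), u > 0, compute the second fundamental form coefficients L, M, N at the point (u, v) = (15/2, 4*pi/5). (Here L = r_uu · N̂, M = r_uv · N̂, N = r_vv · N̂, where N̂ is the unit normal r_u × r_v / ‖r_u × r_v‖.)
L = 0;  M = 0;  N = 75*sqrt(26)/52

Compute the unit normal N̂(u, v) = (-5*sqrt(26)*u*cos(v)/(26*Abs(u)), -5*sqrt(26)*u*sin(v)/(26*Abs(u)), sqrt(26)*u/(26*Abs(u))), and the second partials r_uu, r_uv, r_vv. Take dot products:
  L(u, v) = r_uu · N̂ = 0,
  M(u, v) = r_uv · N̂ = 0,
  N(u, v) = r_vv · N̂ = 5*sqrt(26)*u^2/(26*Abs(u)).
Evaluating at (u, v) = (15/2, 4*pi/5):
  L = 0, M = 0, N = 75*sqrt(26)/52.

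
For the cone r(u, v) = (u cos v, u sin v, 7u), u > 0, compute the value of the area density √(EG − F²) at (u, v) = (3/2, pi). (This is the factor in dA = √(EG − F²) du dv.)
√(EG − F²)|_{(3/2, pi)} = 15*sqrt(2)/2

E = 50, F = 0, G = u^2, so EG − F² = 50*u^2. Taking the positive square root: √(EG − F²) = 5*sqrt(2)*Abs(u). At (u, v) = (3/2, pi): 15*sqrt(2)/2.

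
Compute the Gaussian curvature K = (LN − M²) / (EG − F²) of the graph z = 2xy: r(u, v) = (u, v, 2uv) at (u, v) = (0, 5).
K = -4/10201

Coefficients of the first fundamental form: E = 4*v^2 + 1, F = 4*u*v, G = 4*u^2 + 1.
Coefficients of the second fundamental form: L = 0, M = 2/sqrt(4*u^2 + 4*v^2 + 1), N = 0.
Assemble K = (LN − M²)/(EG − F²) = -4/(16*u^4 + 32*u^2*v^2 + 8*u^2 + 16*v^4 + 8*v^2 + 1). At (u, v) = (0, 5): K = -4/10201.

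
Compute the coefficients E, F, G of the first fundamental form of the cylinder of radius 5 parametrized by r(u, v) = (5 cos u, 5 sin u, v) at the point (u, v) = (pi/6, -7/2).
E = 25;  F = 0;  G = 1

Partials: r_u = (-5*sin(u), 5*cos(u), 0), r_v = (0, 0, 1). As functions of (u, v):
  E = r_u · r_u = 25,
  F = r_u · r_v = 0,
  G = r_v · r_v = 1.
Evaluating at (u, v) = (pi/6, -7/2): E = 25, F = 0, G = 1.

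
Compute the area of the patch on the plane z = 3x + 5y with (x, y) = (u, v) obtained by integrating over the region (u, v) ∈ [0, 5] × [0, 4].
Area = 20*sqrt(35)

Area = ∫∫ √(EG − F²) du dv with √(EG − F²) = sqrt(35). Integrating over [0, 5] × [0, 4] gives 20*sqrt(35).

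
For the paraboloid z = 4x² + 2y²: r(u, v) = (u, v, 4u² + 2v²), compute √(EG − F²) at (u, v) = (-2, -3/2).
√(EG − F²)|_{(-2, -3/2)} = sqrt(293)

E = 64*u^2 + 1, F = 32*u*v, G = 16*v^2 + 1; EG − F² = 64*u^2 + 16*v^2 + 1; √(EG − F²) = sqrt(64*u^2 + 16*v^2 + 1). At the given point: sqrt(293).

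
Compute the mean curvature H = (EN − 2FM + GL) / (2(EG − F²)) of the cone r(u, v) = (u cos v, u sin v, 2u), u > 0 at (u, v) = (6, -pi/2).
H = sqrt(5)/30

With E = 5, F = 0, G = u^2, L = 0, M = 0, N = 2*sqrt(5)*u^2/(5*Abs(u)), assemble
  H = (EN − 2FM + GL) / (2(EG − F²)) = sqrt(5)/(5*Abs(u)).
At (u, v) = (6, -pi/2): H = sqrt(5)/30.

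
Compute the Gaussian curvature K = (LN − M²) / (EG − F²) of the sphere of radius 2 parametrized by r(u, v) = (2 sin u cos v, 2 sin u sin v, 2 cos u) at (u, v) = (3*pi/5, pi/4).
K = 1/4

Coefficients of the first fundamental form: E = 4, F = 0, G = 4*sin(u)^2.
Coefficients of the second fundamental form: L = -2*sin(u)/Abs(sin(u)), M = 0, N = -2*sin(u)^3/Abs(sin(u)).
Assemble K = (LN − M²)/(EG − F²) = 1/4. At (u, v) = (3*pi/5, pi/4): K = 1/4.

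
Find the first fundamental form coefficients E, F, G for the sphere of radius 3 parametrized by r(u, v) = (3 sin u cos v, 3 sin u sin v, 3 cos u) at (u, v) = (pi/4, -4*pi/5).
E = 9;  F = 0;  G = 9/2

Partials: r_u = (3*cos(u)*cos(v), 3*sin(v)*cos(u), -3*sin(u)), r_v = (-3*sin(u)*sin(v), 3*sin(u)*cos(v), 0). As functions of (u, v):
  E = r_u · r_u = 9,
  F = r_u · r_v = 0,
  G = r_v · r_v = 9*sin(u)^2.
Evaluating at (u, v) = (pi/4, -4*pi/5): E = 9, F = 0, G = 9/2.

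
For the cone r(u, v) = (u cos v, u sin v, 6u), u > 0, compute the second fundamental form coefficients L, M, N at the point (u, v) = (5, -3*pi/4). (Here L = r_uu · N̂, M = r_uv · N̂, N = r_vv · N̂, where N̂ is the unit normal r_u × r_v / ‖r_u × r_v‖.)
L = 0;  M = 0;  N = 30*sqrt(37)/37

Compute the unit normal N̂(u, v) = (-6*sqrt(37)*u*cos(v)/(37*Abs(u)), -6*sqrt(37)*u*sin(v)/(37*Abs(u)), sqrt(37)*u/(37*Abs(u))), and the second partials r_uu, r_uv, r_vv. Take dot products:
  L(u, v) = r_uu · N̂ = 0,
  M(u, v) = r_uv · N̂ = 0,
  N(u, v) = r_vv · N̂ = 6*sqrt(37)*u^2/(37*Abs(u)).
Evaluating at (u, v) = (5, -3*pi/4):
  L = 0, M = 0, N = 30*sqrt(37)/37.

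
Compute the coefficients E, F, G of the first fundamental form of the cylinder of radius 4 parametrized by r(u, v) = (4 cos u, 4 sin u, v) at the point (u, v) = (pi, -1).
E = 16;  F = 0;  G = 1

Partials: r_u = (-4*sin(u), 4*cos(u), 0), r_v = (0, 0, 1). As functions of (u, v):
  E = r_u · r_u = 16,
  F = r_u · r_v = 0,
  G = r_v · r_v = 1.
Evaluating at (u, v) = (pi, -1): E = 16, F = 0, G = 1.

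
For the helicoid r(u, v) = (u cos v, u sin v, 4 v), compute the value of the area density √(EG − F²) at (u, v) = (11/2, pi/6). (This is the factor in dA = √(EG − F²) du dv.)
√(EG − F²)|_{(11/2, pi/6)} = sqrt(185)/2

E = 1, F = 0, G = u^2 + 16, so EG − F² = u^2 + 16. Taking the positive square root: √(EG − F²) = sqrt(u^2 + 16). At (u, v) = (11/2, pi/6): sqrt(185)/2.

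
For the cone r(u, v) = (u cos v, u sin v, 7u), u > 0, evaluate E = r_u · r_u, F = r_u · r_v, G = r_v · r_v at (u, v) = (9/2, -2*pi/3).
E = 50;  F = 0;  G = 81/4

Partials: r_u = (cos(v), sin(v), 7), r_v = (-u*sin(v), u*cos(v), 0). As functions of (u, v):
  E = r_u · r_u = 50,
  F = r_u · r_v = 0,
  G = r_v · r_v = u^2.
Evaluating at (u, v) = (9/2, -2*pi/3): E = 50, F = 0, G = 81/4.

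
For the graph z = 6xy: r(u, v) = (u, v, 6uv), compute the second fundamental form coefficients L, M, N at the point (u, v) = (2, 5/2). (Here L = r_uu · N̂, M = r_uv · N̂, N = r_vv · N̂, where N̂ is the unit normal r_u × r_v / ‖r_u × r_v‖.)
L = 0;  M = 3*sqrt(370)/185;  N = 0

Compute the unit normal N̂(u, v) = (-6*v/sqrt(36*u^2 + 36*v^2 + 1), -6*u/sqrt(36*u^2 + 36*v^2 + 1), 1/sqrt(36*u^2 + 36*v^2 + 1)), and the second partials r_uu, r_uv, r_vv. Take dot products:
  L(u, v) = r_uu · N̂ = 0,
  M(u, v) = r_uv · N̂ = 6/sqrt(36*u^2 + 36*v^2 + 1),
  N(u, v) = r_vv · N̂ = 0.
Evaluating at (u, v) = (2, 5/2):
  L = 0, M = 3*sqrt(370)/185, N = 0.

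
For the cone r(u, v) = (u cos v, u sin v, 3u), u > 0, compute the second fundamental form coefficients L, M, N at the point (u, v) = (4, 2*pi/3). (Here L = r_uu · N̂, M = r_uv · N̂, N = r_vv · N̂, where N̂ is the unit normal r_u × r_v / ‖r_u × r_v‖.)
L = 0;  M = 0;  N = 6*sqrt(10)/5

Compute the unit normal N̂(u, v) = (-3*sqrt(10)*u*cos(v)/(10*Abs(u)), -3*sqrt(10)*u*sin(v)/(10*Abs(u)), sqrt(10)*u/(10*Abs(u))), and the second partials r_uu, r_uv, r_vv. Take dot products:
  L(u, v) = r_uu · N̂ = 0,
  M(u, v) = r_uv · N̂ = 0,
  N(u, v) = r_vv · N̂ = 3*sqrt(10)*u^2/(10*Abs(u)).
Evaluating at (u, v) = (4, 2*pi/3):
  L = 0, M = 0, N = 6*sqrt(10)/5.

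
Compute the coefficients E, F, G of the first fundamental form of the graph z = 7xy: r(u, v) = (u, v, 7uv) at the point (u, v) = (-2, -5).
E = 1226;  F = 490;  G = 197

Partials: r_u = (1, 0, 7*v), r_v = (0, 1, 7*u). As functions of (u, v):
  E = r_u · r_u = 49*v^2 + 1,
  F = r_u · r_v = 49*u*v,
  G = r_v · r_v = 49*u^2 + 1.
Evaluating at (u, v) = (-2, -5): E = 1226, F = 490, G = 197.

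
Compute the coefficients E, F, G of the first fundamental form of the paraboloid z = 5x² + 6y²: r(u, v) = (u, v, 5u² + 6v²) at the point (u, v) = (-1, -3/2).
E = 101;  F = 180;  G = 325

Partials: r_u = (1, 0, 10*u), r_v = (0, 1, 12*v). As functions of (u, v):
  E = r_u · r_u = 100*u^2 + 1,
  F = r_u · r_v = 120*u*v,
  G = r_v · r_v = 144*v^2 + 1.
Evaluating at (u, v) = (-1, -3/2): E = 101, F = 180, G = 325.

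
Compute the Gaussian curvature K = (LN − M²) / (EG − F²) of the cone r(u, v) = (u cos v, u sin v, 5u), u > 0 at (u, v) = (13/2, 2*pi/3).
K = 0

Coefficients of the first fundamental form: E = 26, F = 0, G = u^2.
Coefficients of the second fundamental form: L = 0, M = 0, N = 5*sqrt(26)*u^2/(26*Abs(u)).
Assemble K = (LN − M²)/(EG − F²) = 0. At (u, v) = (13/2, 2*pi/3): K = 0.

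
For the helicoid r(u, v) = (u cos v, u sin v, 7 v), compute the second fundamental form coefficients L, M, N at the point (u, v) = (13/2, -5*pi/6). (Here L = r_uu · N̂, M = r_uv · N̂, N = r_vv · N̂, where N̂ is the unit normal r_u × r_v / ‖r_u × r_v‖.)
L = 0;  M = -14*sqrt(365)/365;  N = 0

Compute the unit normal N̂(u, v) = (7*sin(v)/sqrt(u^2 + 49), -7*cos(v)/sqrt(u^2 + 49), u/sqrt(u^2 + 49)), and the second partials r_uu, r_uv, r_vv. Take dot products:
  L(u, v) = r_uu · N̂ = 0,
  M(u, v) = r_uv · N̂ = -7/sqrt(u^2 + 49),
  N(u, v) = r_vv · N̂ = 0.
Evaluating at (u, v) = (13/2, -5*pi/6):
  L = 0, M = -14*sqrt(365)/365, N = 0.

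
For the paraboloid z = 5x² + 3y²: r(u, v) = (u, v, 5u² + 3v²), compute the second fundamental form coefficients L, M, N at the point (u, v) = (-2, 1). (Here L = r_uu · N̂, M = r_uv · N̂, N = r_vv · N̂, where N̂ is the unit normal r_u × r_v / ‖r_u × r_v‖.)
L = 10*sqrt(437)/437;  M = 0;  N = 6*sqrt(437)/437

Compute the unit normal N̂(u, v) = (-10*u/sqrt(100*u^2 + 36*v^2 + 1), -6*v/sqrt(100*u^2 + 36*v^2 + 1), 1/sqrt(100*u^2 + 36*v^2 + 1)), and the second partials r_uu, r_uv, r_vv. Take dot products:
  L(u, v) = r_uu · N̂ = 10/sqrt(100*u^2 + 36*v^2 + 1),
  M(u, v) = r_uv · N̂ = 0,
  N(u, v) = r_vv · N̂ = 6/sqrt(100*u^2 + 36*v^2 + 1).
Evaluating at (u, v) = (-2, 1):
  L = 10*sqrt(437)/437, M = 0, N = 6*sqrt(437)/437.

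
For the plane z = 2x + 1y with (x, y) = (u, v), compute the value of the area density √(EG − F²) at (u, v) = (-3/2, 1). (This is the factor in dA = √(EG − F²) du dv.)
√(EG − F²)|_{(-3/2, 1)} = sqrt(6)

E = 5, F = 2, G = 2, so EG − F² = 6. Taking the positive square root: √(EG − F²) = sqrt(6). At (u, v) = (-3/2, 1): sqrt(6).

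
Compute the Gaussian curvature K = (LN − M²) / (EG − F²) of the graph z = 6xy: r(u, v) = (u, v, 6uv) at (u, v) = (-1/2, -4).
K = -9/85849

Coefficients of the first fundamental form: E = 36*v^2 + 1, F = 36*u*v, G = 36*u^2 + 1.
Coefficients of the second fundamental form: L = 0, M = 6/sqrt(36*u^2 + 36*v^2 + 1), N = 0.
Assemble K = (LN − M²)/(EG − F²) = -36/(1296*u^4 + 2592*u^2*v^2 + 72*u^2 + 1296*v^4 + 72*v^2 + 1). At (u, v) = (-1/2, -4): K = -9/85849.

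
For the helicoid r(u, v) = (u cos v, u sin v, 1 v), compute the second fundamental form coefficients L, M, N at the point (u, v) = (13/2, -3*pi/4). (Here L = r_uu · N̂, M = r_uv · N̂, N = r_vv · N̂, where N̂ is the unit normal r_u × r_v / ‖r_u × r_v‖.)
L = 0;  M = -2*sqrt(173)/173;  N = 0

Compute the unit normal N̂(u, v) = (sin(v)/sqrt(u^2 + 1), -cos(v)/sqrt(u^2 + 1), u/sqrt(u^2 + 1)), and the second partials r_uu, r_uv, r_vv. Take dot products:
  L(u, v) = r_uu · N̂ = 0,
  M(u, v) = r_uv · N̂ = -1/sqrt(u^2 + 1),
  N(u, v) = r_vv · N̂ = 0.
Evaluating at (u, v) = (13/2, -3*pi/4):
  L = 0, M = -2*sqrt(173)/173, N = 0.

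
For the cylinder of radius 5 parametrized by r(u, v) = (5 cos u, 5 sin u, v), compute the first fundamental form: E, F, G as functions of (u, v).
E = 25;  F = 0;  G = 1

Compute partials: r_u = (-5*sin(u), 5*cos(u), 0), r_v = (0, 0, 1). Then
  E = r_u · r_u = 25,
  F = r_u · r_v = 0,
  G = r_v · r_v = 1.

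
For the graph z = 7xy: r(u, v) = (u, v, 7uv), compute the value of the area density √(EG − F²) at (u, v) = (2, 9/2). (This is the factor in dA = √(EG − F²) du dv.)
√(EG − F²)|_{(2, 9/2)} = sqrt(4757)/2

E = 49*v^2 + 1, F = 49*u*v, G = 49*u^2 + 1, so EG − F² = 49*u^2 + 49*v^2 + 1. Taking the positive square root: √(EG − F²) = sqrt(49*u^2 + 49*v^2 + 1). At (u, v) = (2, 9/2): sqrt(4757)/2.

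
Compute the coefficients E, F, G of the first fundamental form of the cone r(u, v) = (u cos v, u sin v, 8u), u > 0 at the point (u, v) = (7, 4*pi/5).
E = 65;  F = 0;  G = 49

Partials: r_u = (cos(v), sin(v), 8), r_v = (-u*sin(v), u*cos(v), 0). As functions of (u, v):
  E = r_u · r_u = 65,
  F = r_u · r_v = 0,
  G = r_v · r_v = u^2.
Evaluating at (u, v) = (7, 4*pi/5): E = 65, F = 0, G = 49.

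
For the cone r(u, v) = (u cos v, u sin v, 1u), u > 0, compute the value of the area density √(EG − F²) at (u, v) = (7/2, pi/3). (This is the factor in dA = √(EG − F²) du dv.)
√(EG − F²)|_{(7/2, pi/3)} = 7*sqrt(2)/2

E = 2, F = 0, G = u^2, so EG − F² = 2*u^2. Taking the positive square root: √(EG − F²) = sqrt(2)*Abs(u). At (u, v) = (7/2, pi/3): 7*sqrt(2)/2.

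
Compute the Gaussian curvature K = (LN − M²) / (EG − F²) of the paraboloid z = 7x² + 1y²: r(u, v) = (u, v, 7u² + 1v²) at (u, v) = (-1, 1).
K = 28/40401

Coefficients of the first fundamental form: E = 196*u^2 + 1, F = 28*u*v, G = 4*v^2 + 1.
Coefficients of the second fundamental form: L = 14/sqrt(196*u^2 + 4*v^2 + 1), M = 0, N = 2/sqrt(196*u^2 + 4*v^2 + 1).
Assemble K = (LN − M²)/(EG − F²) = 28/(38416*u^4 + 1568*u^2*v^2 + 392*u^2 + 16*v^4 + 8*v^2 + 1). At (u, v) = (-1, 1): K = 28/40401.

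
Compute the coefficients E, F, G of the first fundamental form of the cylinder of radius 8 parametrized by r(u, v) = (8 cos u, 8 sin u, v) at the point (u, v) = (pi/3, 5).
E = 64;  F = 0;  G = 1

Partials: r_u = (-8*sin(u), 8*cos(u), 0), r_v = (0, 0, 1). As functions of (u, v):
  E = r_u · r_u = 64,
  F = r_u · r_v = 0,
  G = r_v · r_v = 1.
Evaluating at (u, v) = (pi/3, 5): E = 64, F = 0, G = 1.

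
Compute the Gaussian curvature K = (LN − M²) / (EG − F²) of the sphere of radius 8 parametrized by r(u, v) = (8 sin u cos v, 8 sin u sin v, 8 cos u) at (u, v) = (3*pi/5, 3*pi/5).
K = 1/64

Coefficients of the first fundamental form: E = 64, F = 0, G = 64*sin(u)^2.
Coefficients of the second fundamental form: L = -8*sin(u)/Abs(sin(u)), M = 0, N = -8*sin(u)^3/Abs(sin(u)).
Assemble K = (LN − M²)/(EG − F²) = 1/64. At (u, v) = (3*pi/5, 3*pi/5): K = 1/64.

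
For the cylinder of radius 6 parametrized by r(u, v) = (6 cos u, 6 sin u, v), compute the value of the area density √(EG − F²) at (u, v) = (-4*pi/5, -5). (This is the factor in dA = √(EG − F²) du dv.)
√(EG − F²)|_{(-4*pi/5, -5)} = 6

E = 36, F = 0, G = 1, so EG − F² = 36. Taking the positive square root: √(EG − F²) = 6. At (u, v) = (-4*pi/5, -5): 6.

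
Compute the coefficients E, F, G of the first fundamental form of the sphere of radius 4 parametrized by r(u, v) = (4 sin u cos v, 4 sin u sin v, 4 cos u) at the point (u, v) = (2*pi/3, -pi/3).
E = 16;  F = 0;  G = 12

Partials: r_u = (4*cos(u)*cos(v), 4*sin(v)*cos(u), -4*sin(u)), r_v = (-4*sin(u)*sin(v), 4*sin(u)*cos(v), 0). As functions of (u, v):
  E = r_u · r_u = 16,
  F = r_u · r_v = 0,
  G = r_v · r_v = 16*sin(u)^2.
Evaluating at (u, v) = (2*pi/3, -pi/3): E = 16, F = 0, G = 12.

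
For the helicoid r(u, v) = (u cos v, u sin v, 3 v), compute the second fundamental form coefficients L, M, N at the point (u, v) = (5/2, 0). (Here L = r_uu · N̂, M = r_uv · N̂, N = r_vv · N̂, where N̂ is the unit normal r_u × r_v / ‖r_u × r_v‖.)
L = 0;  M = -6*sqrt(61)/61;  N = 0

Compute the unit normal N̂(u, v) = (3*sin(v)/sqrt(u^2 + 9), -3*cos(v)/sqrt(u^2 + 9), u/sqrt(u^2 + 9)), and the second partials r_uu, r_uv, r_vv. Take dot products:
  L(u, v) = r_uu · N̂ = 0,
  M(u, v) = r_uv · N̂ = -3/sqrt(u^2 + 9),
  N(u, v) = r_vv · N̂ = 0.
Evaluating at (u, v) = (5/2, 0):
  L = 0, M = -6*sqrt(61)/61, N = 0.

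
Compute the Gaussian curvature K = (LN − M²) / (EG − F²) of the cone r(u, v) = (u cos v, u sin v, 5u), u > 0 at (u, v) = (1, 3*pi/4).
K = 0

Coefficients of the first fundamental form: E = 26, F = 0, G = u^2.
Coefficients of the second fundamental form: L = 0, M = 0, N = 5*sqrt(26)*u^2/(26*Abs(u)).
Assemble K = (LN − M²)/(EG − F²) = 0. At (u, v) = (1, 3*pi/4): K = 0.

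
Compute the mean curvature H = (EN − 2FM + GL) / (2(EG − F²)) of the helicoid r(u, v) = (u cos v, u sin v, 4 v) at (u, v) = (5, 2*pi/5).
H = 0

With E = 1, F = 0, G = u^2 + 16, L = 0, M = -4/sqrt(u^2 + 16), N = 0, assemble
  H = (EN − 2FM + GL) / (2(EG − F²)) = 0.
At (u, v) = (5, 2*pi/5): H = 0.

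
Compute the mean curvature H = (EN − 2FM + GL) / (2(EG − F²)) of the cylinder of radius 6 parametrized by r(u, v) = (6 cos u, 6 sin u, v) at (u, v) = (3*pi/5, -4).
H = -1/12

With E = 36, F = 0, G = 1, L = -6, M = 0, N = 0, assemble
  H = (EN − 2FM + GL) / (2(EG − F²)) = -1/12.
At (u, v) = (3*pi/5, -4): H = -1/12.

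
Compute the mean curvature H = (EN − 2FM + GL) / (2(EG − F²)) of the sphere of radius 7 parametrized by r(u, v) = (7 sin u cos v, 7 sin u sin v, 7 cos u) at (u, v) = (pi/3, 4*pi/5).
H = -1/7

With E = 49, F = 0, G = 49*sin(u)^2, L = -7*sin(u)/Abs(sin(u)), M = 0, N = -7*sin(u)^3/Abs(sin(u)), assemble
  H = (EN − 2FM + GL) / (2(EG − F²)) = -sin(u)/(7*Abs(sin(u))).
At (u, v) = (pi/3, 4*pi/5): H = -1/7.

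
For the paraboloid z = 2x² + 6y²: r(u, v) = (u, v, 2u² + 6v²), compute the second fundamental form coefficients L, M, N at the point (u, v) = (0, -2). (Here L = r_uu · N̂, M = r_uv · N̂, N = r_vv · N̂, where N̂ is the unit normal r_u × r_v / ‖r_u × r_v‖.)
L = 4*sqrt(577)/577;  M = 0;  N = 12*sqrt(577)/577

Compute the unit normal N̂(u, v) = (-4*u/sqrt(16*u^2 + 144*v^2 + 1), -12*v/sqrt(16*u^2 + 144*v^2 + 1), 1/sqrt(16*u^2 + 144*v^2 + 1)), and the second partials r_uu, r_uv, r_vv. Take dot products:
  L(u, v) = r_uu · N̂ = 4/sqrt(16*u^2 + 144*v^2 + 1),
  M(u, v) = r_uv · N̂ = 0,
  N(u, v) = r_vv · N̂ = 12/sqrt(16*u^2 + 144*v^2 + 1).
Evaluating at (u, v) = (0, -2):
  L = 4*sqrt(577)/577, M = 0, N = 12*sqrt(577)/577.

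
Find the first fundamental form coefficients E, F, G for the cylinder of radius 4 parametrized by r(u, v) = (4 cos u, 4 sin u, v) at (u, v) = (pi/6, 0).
E = 16;  F = 0;  G = 1

Partials: r_u = (-4*sin(u), 4*cos(u), 0), r_v = (0, 0, 1). As functions of (u, v):
  E = r_u · r_u = 16,
  F = r_u · r_v = 0,
  G = r_v · r_v = 1.
Evaluating at (u, v) = (pi/6, 0): E = 16, F = 0, G = 1.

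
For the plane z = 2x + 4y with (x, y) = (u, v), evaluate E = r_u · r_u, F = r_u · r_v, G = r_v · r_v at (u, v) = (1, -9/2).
E = 5;  F = 8;  G = 17

Partials: r_u = (1, 0, 2), r_v = (0, 1, 4). As functions of (u, v):
  E = r_u · r_u = 5,
  F = r_u · r_v = 8,
  G = r_v · r_v = 17.
Evaluating at (u, v) = (1, -9/2): E = 5, F = 8, G = 17.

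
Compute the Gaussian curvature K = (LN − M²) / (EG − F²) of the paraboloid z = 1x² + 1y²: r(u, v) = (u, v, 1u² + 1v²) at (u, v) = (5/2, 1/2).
K = 4/729

Coefficients of the first fundamental form: E = 4*u^2 + 1, F = 4*u*v, G = 4*v^2 + 1.
Coefficients of the second fundamental form: L = 2/sqrt(4*u^2 + 4*v^2 + 1), M = 0, N = 2/sqrt(4*u^2 + 4*v^2 + 1).
Assemble K = (LN − M²)/(EG − F²) = 4/(16*u^4 + 32*u^2*v^2 + 8*u^2 + 16*v^4 + 8*v^2 + 1). At (u, v) = (5/2, 1/2): K = 4/729.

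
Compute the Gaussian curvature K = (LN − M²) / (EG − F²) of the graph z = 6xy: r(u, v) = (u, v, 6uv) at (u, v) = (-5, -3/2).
K = -9/241081

Coefficients of the first fundamental form: E = 36*v^2 + 1, F = 36*u*v, G = 36*u^2 + 1.
Coefficients of the second fundamental form: L = 0, M = 6/sqrt(36*u^2 + 36*v^2 + 1), N = 0.
Assemble K = (LN − M²)/(EG − F²) = -36/(1296*u^4 + 2592*u^2*v^2 + 72*u^2 + 1296*v^4 + 72*v^2 + 1). At (u, v) = (-5, -3/2): K = -9/241081.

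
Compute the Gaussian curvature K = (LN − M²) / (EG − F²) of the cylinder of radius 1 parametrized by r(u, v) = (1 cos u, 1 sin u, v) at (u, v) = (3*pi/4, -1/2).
K = 0

Coefficients of the first fundamental form: E = 1, F = 0, G = 1.
Coefficients of the second fundamental form: L = -1, M = 0, N = 0.
Assemble K = (LN − M²)/(EG − F²) = 0. At (u, v) = (3*pi/4, -1/2): K = 0.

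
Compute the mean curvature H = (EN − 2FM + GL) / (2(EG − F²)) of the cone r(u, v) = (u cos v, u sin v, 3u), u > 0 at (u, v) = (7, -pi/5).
H = 3*sqrt(10)/140

With E = 10, F = 0, G = u^2, L = 0, M = 0, N = 3*sqrt(10)*u^2/(10*Abs(u)), assemble
  H = (EN − 2FM + GL) / (2(EG − F²)) = 3*sqrt(10)/(20*Abs(u)).
At (u, v) = (7, -pi/5): H = 3*sqrt(10)/140.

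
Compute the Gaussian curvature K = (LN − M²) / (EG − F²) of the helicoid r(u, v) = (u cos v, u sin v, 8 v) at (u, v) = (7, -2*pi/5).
K = -64/12769

Coefficients of the first fundamental form: E = 1, F = 0, G = u^2 + 64.
Coefficients of the second fundamental form: L = 0, M = -8/sqrt(u^2 + 64), N = 0.
Assemble K = (LN − M²)/(EG − F²) = -64/(u^2 + 64)^2. At (u, v) = (7, -2*pi/5): K = -64/12769.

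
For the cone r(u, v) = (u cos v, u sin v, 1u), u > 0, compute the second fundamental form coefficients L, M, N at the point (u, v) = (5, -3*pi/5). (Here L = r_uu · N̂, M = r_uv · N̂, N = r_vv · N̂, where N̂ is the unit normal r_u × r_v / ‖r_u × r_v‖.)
L = 0;  M = 0;  N = 5*sqrt(2)/2

Compute the unit normal N̂(u, v) = (-sqrt(2)*u*cos(v)/(2*Abs(u)), -sqrt(2)*u*sin(v)/(2*Abs(u)), sqrt(2)*u/(2*Abs(u))), and the second partials r_uu, r_uv, r_vv. Take dot products:
  L(u, v) = r_uu · N̂ = 0,
  M(u, v) = r_uv · N̂ = 0,
  N(u, v) = r_vv · N̂ = sqrt(2)*u^2/(2*Abs(u)).
Evaluating at (u, v) = (5, -3*pi/5):
  L = 0, M = 0, N = 5*sqrt(2)/2.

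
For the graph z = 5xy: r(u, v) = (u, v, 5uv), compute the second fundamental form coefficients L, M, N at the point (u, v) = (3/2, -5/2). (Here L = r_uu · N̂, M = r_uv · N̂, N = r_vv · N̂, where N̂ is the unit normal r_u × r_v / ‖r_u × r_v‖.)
L = 0;  M = 5*sqrt(854)/427;  N = 0

Compute the unit normal N̂(u, v) = (-5*v/sqrt(25*u^2 + 25*v^2 + 1), -5*u/sqrt(25*u^2 + 25*v^2 + 1), 1/sqrt(25*u^2 + 25*v^2 + 1)), and the second partials r_uu, r_uv, r_vv. Take dot products:
  L(u, v) = r_uu · N̂ = 0,
  M(u, v) = r_uv · N̂ = 5/sqrt(25*u^2 + 25*v^2 + 1),
  N(u, v) = r_vv · N̂ = 0.
Evaluating at (u, v) = (3/2, -5/2):
  L = 0, M = 5*sqrt(854)/427, N = 0.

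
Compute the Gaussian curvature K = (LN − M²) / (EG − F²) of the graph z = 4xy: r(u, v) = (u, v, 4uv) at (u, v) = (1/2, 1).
K = -16/441

Coefficients of the first fundamental form: E = 16*v^2 + 1, F = 16*u*v, G = 16*u^2 + 1.
Coefficients of the second fundamental form: L = 0, M = 4/sqrt(16*u^2 + 16*v^2 + 1), N = 0.
Assemble K = (LN − M²)/(EG − F²) = -16/(256*u^4 + 512*u^2*v^2 + 32*u^2 + 256*v^4 + 32*v^2 + 1). At (u, v) = (1/2, 1): K = -16/441.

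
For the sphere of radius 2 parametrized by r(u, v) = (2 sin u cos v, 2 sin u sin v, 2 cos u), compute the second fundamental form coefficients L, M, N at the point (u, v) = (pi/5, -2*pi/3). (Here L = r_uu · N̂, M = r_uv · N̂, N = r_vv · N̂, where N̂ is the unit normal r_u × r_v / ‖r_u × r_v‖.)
L = -2;  M = 0;  N = -5/4 + sqrt(5)/4

Compute the unit normal N̂(u, v) = (sin(u)^2*cos(v)/Abs(sin(u)), sin(u)^2*sin(v)/Abs(sin(u)), sin(2*u)/(2*Abs(sin(u)))), and the second partials r_uu, r_uv, r_vv. Take dot products:
  L(u, v) = r_uu · N̂ = -2*sin(u)/Abs(sin(u)),
  M(u, v) = r_uv · N̂ = 0,
  N(u, v) = r_vv · N̂ = -2*sin(u)^3/Abs(sin(u)).
Evaluating at (u, v) = (pi/5, -2*pi/3):
  L = -2, M = 0, N = -5/4 + sqrt(5)/4.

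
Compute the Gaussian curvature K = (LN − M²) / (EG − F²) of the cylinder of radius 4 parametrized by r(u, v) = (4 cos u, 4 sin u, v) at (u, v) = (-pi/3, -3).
K = 0

Coefficients of the first fundamental form: E = 16, F = 0, G = 1.
Coefficients of the second fundamental form: L = -4, M = 0, N = 0.
Assemble K = (LN − M²)/(EG − F²) = 0. At (u, v) = (-pi/3, -3): K = 0.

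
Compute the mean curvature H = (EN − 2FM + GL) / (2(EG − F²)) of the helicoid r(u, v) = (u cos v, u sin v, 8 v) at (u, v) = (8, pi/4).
H = 0

With E = 1, F = 0, G = u^2 + 64, L = 0, M = -8/sqrt(u^2 + 64), N = 0, assemble
  H = (EN − 2FM + GL) / (2(EG − F²)) = 0.
At (u, v) = (8, pi/4): H = 0.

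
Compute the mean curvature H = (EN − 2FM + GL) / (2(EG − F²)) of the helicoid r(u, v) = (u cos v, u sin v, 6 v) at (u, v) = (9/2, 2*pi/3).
H = 0

With E = 1, F = 0, G = u^2 + 36, L = 0, M = -6/sqrt(u^2 + 36), N = 0, assemble
  H = (EN − 2FM + GL) / (2(EG − F²)) = 0.
At (u, v) = (9/2, 2*pi/3): H = 0.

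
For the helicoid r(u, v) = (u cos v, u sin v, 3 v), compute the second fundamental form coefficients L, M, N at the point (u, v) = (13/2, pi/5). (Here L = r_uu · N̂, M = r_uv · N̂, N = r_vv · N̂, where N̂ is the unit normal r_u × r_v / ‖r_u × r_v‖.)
L = 0;  M = -6*sqrt(205)/205;  N = 0

Compute the unit normal N̂(u, v) = (3*sin(v)/sqrt(u^2 + 9), -3*cos(v)/sqrt(u^2 + 9), u/sqrt(u^2 + 9)), and the second partials r_uu, r_uv, r_vv. Take dot products:
  L(u, v) = r_uu · N̂ = 0,
  M(u, v) = r_uv · N̂ = -3/sqrt(u^2 + 9),
  N(u, v) = r_vv · N̂ = 0.
Evaluating at (u, v) = (13/2, pi/5):
  L = 0, M = -6*sqrt(205)/205, N = 0.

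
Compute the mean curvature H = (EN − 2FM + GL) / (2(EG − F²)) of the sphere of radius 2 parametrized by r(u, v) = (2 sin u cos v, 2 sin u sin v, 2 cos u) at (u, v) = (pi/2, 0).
H = -1/2

With E = 4, F = 0, G = 4*sin(u)^2, L = -2*sin(u)/Abs(sin(u)), M = 0, N = -2*sin(u)^3/Abs(sin(u)), assemble
  H = (EN − 2FM + GL) / (2(EG − F²)) = -sin(u)/(2*Abs(sin(u))).
At (u, v) = (pi/2, 0): H = -1/2.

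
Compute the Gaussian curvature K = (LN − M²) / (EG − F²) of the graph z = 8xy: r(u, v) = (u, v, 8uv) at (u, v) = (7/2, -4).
K = -64/3272481

Coefficients of the first fundamental form: E = 64*v^2 + 1, F = 64*u*v, G = 64*u^2 + 1.
Coefficients of the second fundamental form: L = 0, M = 8/sqrt(64*u^2 + 64*v^2 + 1), N = 0.
Assemble K = (LN − M²)/(EG − F²) = -64/(4096*u^4 + 8192*u^2*v^2 + 128*u^2 + 4096*v^4 + 128*v^2 + 1). At (u, v) = (7/2, -4): K = -64/3272481.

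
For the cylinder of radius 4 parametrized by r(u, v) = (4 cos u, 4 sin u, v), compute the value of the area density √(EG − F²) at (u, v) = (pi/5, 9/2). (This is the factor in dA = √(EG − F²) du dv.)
√(EG − F²)|_{(pi/5, 9/2)} = 4

E = 16, F = 0, G = 1, so EG − F² = 16. Taking the positive square root: √(EG − F²) = 4. At (u, v) = (pi/5, 9/2): 4.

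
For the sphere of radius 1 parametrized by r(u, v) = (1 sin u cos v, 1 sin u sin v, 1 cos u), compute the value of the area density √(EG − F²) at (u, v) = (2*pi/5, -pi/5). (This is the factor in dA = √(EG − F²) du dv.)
√(EG − F²)|_{(2*pi/5, -pi/5)} = sqrt(2*sqrt(5) + 10)/4

E = 1, F = 0, G = sin(u)^2, so EG − F² = sin(u)^2. Taking the positive square root: √(EG − F²) = Abs(sin(u)). At (u, v) = (2*pi/5, -pi/5): sqrt(2*sqrt(5) + 10)/4.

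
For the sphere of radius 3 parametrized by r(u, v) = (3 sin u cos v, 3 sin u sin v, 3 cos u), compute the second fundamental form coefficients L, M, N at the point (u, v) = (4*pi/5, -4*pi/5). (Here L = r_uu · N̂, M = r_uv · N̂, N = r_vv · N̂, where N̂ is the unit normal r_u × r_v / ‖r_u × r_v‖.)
L = -3;  M = 0;  N = -15/8 + 3*sqrt(5)/8

Compute the unit normal N̂(u, v) = (sin(u)^2*cos(v)/Abs(sin(u)), sin(u)^2*sin(v)/Abs(sin(u)), sin(2*u)/(2*Abs(sin(u)))), and the second partials r_uu, r_uv, r_vv. Take dot products:
  L(u, v) = r_uu · N̂ = -3*sin(u)/Abs(sin(u)),
  M(u, v) = r_uv · N̂ = 0,
  N(u, v) = r_vv · N̂ = -3*sin(u)^3/Abs(sin(u)).
Evaluating at (u, v) = (4*pi/5, -4*pi/5):
  L = -3, M = 0, N = -15/8 + 3*sqrt(5)/8.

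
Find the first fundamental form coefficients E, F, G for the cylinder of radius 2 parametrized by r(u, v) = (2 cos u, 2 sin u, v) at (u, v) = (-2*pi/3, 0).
E = 4;  F = 0;  G = 1

Partials: r_u = (-2*sin(u), 2*cos(u), 0), r_v = (0, 0, 1). As functions of (u, v):
  E = r_u · r_u = 4,
  F = r_u · r_v = 0,
  G = r_v · r_v = 1.
Evaluating at (u, v) = (-2*pi/3, 0): E = 4, F = 0, G = 1.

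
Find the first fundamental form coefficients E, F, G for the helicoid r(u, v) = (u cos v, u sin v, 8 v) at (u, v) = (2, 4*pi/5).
E = 1;  F = 0;  G = 68

Partials: r_u = (cos(v), sin(v), 0), r_v = (-u*sin(v), u*cos(v), 8). As functions of (u, v):
  E = r_u · r_u = 1,
  F = r_u · r_v = 0,
  G = r_v · r_v = u^2 + 64.
Evaluating at (u, v) = (2, 4*pi/5): E = 1, F = 0, G = 68.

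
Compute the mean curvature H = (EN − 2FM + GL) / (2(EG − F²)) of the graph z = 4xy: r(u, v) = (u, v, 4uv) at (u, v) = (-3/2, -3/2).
H = -144*sqrt(73)/5329

With E = 16*v^2 + 1, F = 16*u*v, G = 16*u^2 + 1, L = 0, M = 4/sqrt(16*u^2 + 16*v^2 + 1), N = 0, assemble
  H = (EN − 2FM + GL) / (2(EG − F²)) = -64*u*v/(16*u^2 + 16*v^2 + 1)^(3/2).
At (u, v) = (-3/2, -3/2): H = -144*sqrt(73)/5329.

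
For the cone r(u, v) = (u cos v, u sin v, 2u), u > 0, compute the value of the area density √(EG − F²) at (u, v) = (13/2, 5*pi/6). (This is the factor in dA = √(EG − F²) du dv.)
√(EG − F²)|_{(13/2, 5*pi/6)} = 13*sqrt(5)/2

E = 5, F = 0, G = u^2, so EG − F² = 5*u^2. Taking the positive square root: √(EG − F²) = sqrt(5)*Abs(u). At (u, v) = (13/2, 5*pi/6): 13*sqrt(5)/2.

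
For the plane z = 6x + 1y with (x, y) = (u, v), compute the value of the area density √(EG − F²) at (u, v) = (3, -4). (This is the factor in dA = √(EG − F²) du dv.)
√(EG − F²)|_{(3, -4)} = sqrt(38)

E = 37, F = 6, G = 2, so EG − F² = 38. Taking the positive square root: √(EG − F²) = sqrt(38). At (u, v) = (3, -4): sqrt(38).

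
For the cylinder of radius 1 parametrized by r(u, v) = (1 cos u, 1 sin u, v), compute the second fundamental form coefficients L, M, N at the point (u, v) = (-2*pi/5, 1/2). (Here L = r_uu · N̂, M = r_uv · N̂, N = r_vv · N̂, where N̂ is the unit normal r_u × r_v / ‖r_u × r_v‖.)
L = -1;  M = 0;  N = 0

Compute the unit normal N̂(u, v) = (cos(u), sin(u), 0), and the second partials r_uu, r_uv, r_vv. Take dot products:
  L(u, v) = r_uu · N̂ = -1,
  M(u, v) = r_uv · N̂ = 0,
  N(u, v) = r_vv · N̂ = 0.
Evaluating at (u, v) = (-2*pi/5, 1/2):
  L = -1, M = 0, N = 0.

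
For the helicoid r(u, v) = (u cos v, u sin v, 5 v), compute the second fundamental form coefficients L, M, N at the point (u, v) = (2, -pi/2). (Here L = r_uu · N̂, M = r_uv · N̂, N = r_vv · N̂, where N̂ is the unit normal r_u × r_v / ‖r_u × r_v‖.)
L = 0;  M = -5*sqrt(29)/29;  N = 0

Compute the unit normal N̂(u, v) = (5*sin(v)/sqrt(u^2 + 25), -5*cos(v)/sqrt(u^2 + 25), u/sqrt(u^2 + 25)), and the second partials r_uu, r_uv, r_vv. Take dot products:
  L(u, v) = r_uu · N̂ = 0,
  M(u, v) = r_uv · N̂ = -5/sqrt(u^2 + 25),
  N(u, v) = r_vv · N̂ = 0.
Evaluating at (u, v) = (2, -pi/2):
  L = 0, M = -5*sqrt(29)/29, N = 0.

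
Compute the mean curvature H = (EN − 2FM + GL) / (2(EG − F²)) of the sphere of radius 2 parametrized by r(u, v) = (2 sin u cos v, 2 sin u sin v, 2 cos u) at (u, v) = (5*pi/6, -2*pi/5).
H = -1/2

With E = 4, F = 0, G = 4*sin(u)^2, L = -2*sin(u)/Abs(sin(u)), M = 0, N = -2*sin(u)^3/Abs(sin(u)), assemble
  H = (EN − 2FM + GL) / (2(EG − F²)) = -sin(u)/(2*Abs(sin(u))).
At (u, v) = (5*pi/6, -2*pi/5): H = -1/2.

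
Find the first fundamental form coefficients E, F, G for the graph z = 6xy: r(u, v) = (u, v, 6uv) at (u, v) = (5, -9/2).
E = 730;  F = -810;  G = 901

Partials: r_u = (1, 0, 6*v), r_v = (0, 1, 6*u). As functions of (u, v):
  E = r_u · r_u = 36*v^2 + 1,
  F = r_u · r_v = 36*u*v,
  G = r_v · r_v = 36*u^2 + 1.
Evaluating at (u, v) = (5, -9/2): E = 730, F = -810, G = 901.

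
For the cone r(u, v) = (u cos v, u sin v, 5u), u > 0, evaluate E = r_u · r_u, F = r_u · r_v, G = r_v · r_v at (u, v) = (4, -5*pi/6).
E = 26;  F = 0;  G = 16

Partials: r_u = (cos(v), sin(v), 5), r_v = (-u*sin(v), u*cos(v), 0). As functions of (u, v):
  E = r_u · r_u = 26,
  F = r_u · r_v = 0,
  G = r_v · r_v = u^2.
Evaluating at (u, v) = (4, -5*pi/6): E = 26, F = 0, G = 16.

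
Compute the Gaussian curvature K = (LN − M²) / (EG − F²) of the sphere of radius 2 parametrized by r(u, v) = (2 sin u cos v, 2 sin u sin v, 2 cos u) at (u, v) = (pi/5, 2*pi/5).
K = 1/4

Coefficients of the first fundamental form: E = 4, F = 0, G = 4*sin(u)^2.
Coefficients of the second fundamental form: L = -2*sin(u)/Abs(sin(u)), M = 0, N = -2*sin(u)^3/Abs(sin(u)).
Assemble K = (LN − M²)/(EG − F²) = 1/4. At (u, v) = (pi/5, 2*pi/5): K = 1/4.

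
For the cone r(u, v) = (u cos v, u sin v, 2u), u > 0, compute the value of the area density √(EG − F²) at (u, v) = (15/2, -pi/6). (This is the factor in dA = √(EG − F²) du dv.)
√(EG − F²)|_{(15/2, -pi/6)} = 15*sqrt(5)/2

E = 5, F = 0, G = u^2, so EG − F² = 5*u^2. Taking the positive square root: √(EG − F²) = sqrt(5)*Abs(u). At (u, v) = (15/2, -pi/6): 15*sqrt(5)/2.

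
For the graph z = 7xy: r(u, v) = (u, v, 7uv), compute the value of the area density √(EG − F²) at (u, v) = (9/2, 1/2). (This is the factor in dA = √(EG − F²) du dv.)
√(EG − F²)|_{(9/2, 1/2)} = sqrt(4022)/2

E = 49*v^2 + 1, F = 49*u*v, G = 49*u^2 + 1, so EG − F² = 49*u^2 + 49*v^2 + 1. Taking the positive square root: √(EG − F²) = sqrt(49*u^2 + 49*v^2 + 1). At (u, v) = (9/2, 1/2): sqrt(4022)/2.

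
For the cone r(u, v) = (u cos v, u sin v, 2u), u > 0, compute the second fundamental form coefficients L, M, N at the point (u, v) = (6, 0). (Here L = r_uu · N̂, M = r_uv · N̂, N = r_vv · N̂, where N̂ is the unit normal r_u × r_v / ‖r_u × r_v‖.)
L = 0;  M = 0;  N = 12*sqrt(5)/5

Compute the unit normal N̂(u, v) = (-2*sqrt(5)*u*cos(v)/(5*Abs(u)), -2*sqrt(5)*u*sin(v)/(5*Abs(u)), sqrt(5)*u/(5*Abs(u))), and the second partials r_uu, r_uv, r_vv. Take dot products:
  L(u, v) = r_uu · N̂ = 0,
  M(u, v) = r_uv · N̂ = 0,
  N(u, v) = r_vv · N̂ = 2*sqrt(5)*u^2/(5*Abs(u)).
Evaluating at (u, v) = (6, 0):
  L = 0, M = 0, N = 12*sqrt(5)/5.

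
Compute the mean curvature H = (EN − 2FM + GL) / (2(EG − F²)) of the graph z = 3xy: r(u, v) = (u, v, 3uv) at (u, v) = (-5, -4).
H = -27*sqrt(370)/6845

With E = 9*v^2 + 1, F = 9*u*v, G = 9*u^2 + 1, L = 0, M = 3/sqrt(9*u^2 + 9*v^2 + 1), N = 0, assemble
  H = (EN − 2FM + GL) / (2(EG − F²)) = -27*u*v/(9*u^2 + 9*v^2 + 1)^(3/2).
At (u, v) = (-5, -4): H = -27*sqrt(370)/6845.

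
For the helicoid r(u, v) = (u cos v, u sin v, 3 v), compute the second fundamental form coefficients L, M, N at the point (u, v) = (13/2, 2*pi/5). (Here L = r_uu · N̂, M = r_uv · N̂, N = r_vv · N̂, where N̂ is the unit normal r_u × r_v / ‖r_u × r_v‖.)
L = 0;  M = -6*sqrt(205)/205;  N = 0

Compute the unit normal N̂(u, v) = (3*sin(v)/sqrt(u^2 + 9), -3*cos(v)/sqrt(u^2 + 9), u/sqrt(u^2 + 9)), and the second partials r_uu, r_uv, r_vv. Take dot products:
  L(u, v) = r_uu · N̂ = 0,
  M(u, v) = r_uv · N̂ = -3/sqrt(u^2 + 9),
  N(u, v) = r_vv · N̂ = 0.
Evaluating at (u, v) = (13/2, 2*pi/5):
  L = 0, M = -6*sqrt(205)/205, N = 0.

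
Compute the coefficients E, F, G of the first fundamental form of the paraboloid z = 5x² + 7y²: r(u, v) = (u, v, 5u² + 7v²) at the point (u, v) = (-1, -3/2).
E = 101;  F = 210;  G = 442

Partials: r_u = (1, 0, 10*u), r_v = (0, 1, 14*v). As functions of (u, v):
  E = r_u · r_u = 100*u^2 + 1,
  F = r_u · r_v = 140*u*v,
  G = r_v · r_v = 196*v^2 + 1.
Evaluating at (u, v) = (-1, -3/2): E = 101, F = 210, G = 442.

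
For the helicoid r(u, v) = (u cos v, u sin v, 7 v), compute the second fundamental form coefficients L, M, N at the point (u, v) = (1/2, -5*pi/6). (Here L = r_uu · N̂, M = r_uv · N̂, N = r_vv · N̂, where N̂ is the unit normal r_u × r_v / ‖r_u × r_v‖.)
L = 0;  M = -14*sqrt(197)/197;  N = 0

Compute the unit normal N̂(u, v) = (7*sin(v)/sqrt(u^2 + 49), -7*cos(v)/sqrt(u^2 + 49), u/sqrt(u^2 + 49)), and the second partials r_uu, r_uv, r_vv. Take dot products:
  L(u, v) = r_uu · N̂ = 0,
  M(u, v) = r_uv · N̂ = -7/sqrt(u^2 + 49),
  N(u, v) = r_vv · N̂ = 0.
Evaluating at (u, v) = (1/2, -5*pi/6):
  L = 0, M = -14*sqrt(197)/197, N = 0.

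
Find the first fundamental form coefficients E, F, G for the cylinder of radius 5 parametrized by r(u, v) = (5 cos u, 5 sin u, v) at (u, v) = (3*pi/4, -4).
E = 25;  F = 0;  G = 1

Partials: r_u = (-5*sin(u), 5*cos(u), 0), r_v = (0, 0, 1). As functions of (u, v):
  E = r_u · r_u = 25,
  F = r_u · r_v = 0,
  G = r_v · r_v = 1.
Evaluating at (u, v) = (3*pi/4, -4): E = 25, F = 0, G = 1.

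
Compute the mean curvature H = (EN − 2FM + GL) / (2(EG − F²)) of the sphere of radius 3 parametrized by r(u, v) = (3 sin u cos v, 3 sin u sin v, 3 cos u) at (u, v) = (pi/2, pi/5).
H = -1/3

With E = 9, F = 0, G = 9*sin(u)^2, L = -3*sin(u)/Abs(sin(u)), M = 0, N = -3*sin(u)^3/Abs(sin(u)), assemble
  H = (EN − 2FM + GL) / (2(EG − F²)) = -sin(u)/(3*Abs(sin(u))).
At (u, v) = (pi/2, pi/5): H = -1/3.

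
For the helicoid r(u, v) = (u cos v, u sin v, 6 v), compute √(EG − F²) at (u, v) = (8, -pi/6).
√(EG − F²)|_{(8, -pi/6)} = 10

E = 1, F = 0, G = u^2 + 36; EG − F² = u^2 + 36; √(EG − F²) = sqrt(u^2 + 36). At the given point: 10.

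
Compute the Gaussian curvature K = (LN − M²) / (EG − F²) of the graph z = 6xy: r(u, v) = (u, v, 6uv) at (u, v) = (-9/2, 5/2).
K = -36/912025

Coefficients of the first fundamental form: E = 36*v^2 + 1, F = 36*u*v, G = 36*u^2 + 1.
Coefficients of the second fundamental form: L = 0, M = 6/sqrt(36*u^2 + 36*v^2 + 1), N = 0.
Assemble K = (LN − M²)/(EG − F²) = -36/(1296*u^4 + 2592*u^2*v^2 + 72*u^2 + 1296*v^4 + 72*v^2 + 1). At (u, v) = (-9/2, 5/2): K = -36/912025.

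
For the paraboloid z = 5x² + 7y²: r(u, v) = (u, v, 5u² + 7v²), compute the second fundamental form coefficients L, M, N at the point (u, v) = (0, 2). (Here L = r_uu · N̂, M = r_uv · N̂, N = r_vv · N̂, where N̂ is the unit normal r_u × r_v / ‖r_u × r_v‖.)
L = 2*sqrt(785)/157;  M = 0;  N = 14*sqrt(785)/785

Compute the unit normal N̂(u, v) = (-10*u/sqrt(100*u^2 + 196*v^2 + 1), -14*v/sqrt(100*u^2 + 196*v^2 + 1), 1/sqrt(100*u^2 + 196*v^2 + 1)), and the second partials r_uu, r_uv, r_vv. Take dot products:
  L(u, v) = r_uu · N̂ = 10/sqrt(100*u^2 + 196*v^2 + 1),
  M(u, v) = r_uv · N̂ = 0,
  N(u, v) = r_vv · N̂ = 14/sqrt(100*u^2 + 196*v^2 + 1).
Evaluating at (u, v) = (0, 2):
  L = 2*sqrt(785)/157, M = 0, N = 14*sqrt(785)/785.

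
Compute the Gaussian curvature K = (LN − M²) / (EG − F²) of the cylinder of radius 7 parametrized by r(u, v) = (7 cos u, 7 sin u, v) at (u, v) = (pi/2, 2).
K = 0

Coefficients of the first fundamental form: E = 49, F = 0, G = 1.
Coefficients of the second fundamental form: L = -7, M = 0, N = 0.
Assemble K = (LN − M²)/(EG − F²) = 0. At (u, v) = (pi/2, 2): K = 0.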